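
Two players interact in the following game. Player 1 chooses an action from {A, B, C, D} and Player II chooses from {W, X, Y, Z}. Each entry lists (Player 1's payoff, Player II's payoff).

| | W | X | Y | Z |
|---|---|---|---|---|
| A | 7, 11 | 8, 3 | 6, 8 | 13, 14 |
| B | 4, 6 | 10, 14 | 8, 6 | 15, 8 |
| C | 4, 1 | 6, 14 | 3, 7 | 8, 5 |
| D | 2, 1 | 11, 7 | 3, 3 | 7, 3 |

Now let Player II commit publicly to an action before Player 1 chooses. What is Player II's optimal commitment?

W

Backward induction with Player II moving first.
- W: Player 1 compares 7, 4, 4, 2 and picks A; Player II would get 11.
- X: Player 1 compares 8, 10, 6, 11 and picks D; Player II would get 7.
- Y: Player 1 compares 6, 8, 3, 3 and picks B; Player II would get 6.
- Z: Player 1 compares 13, 15, 8, 7 and picks B; Player II would get 8.
Player II's induced payoffs are 11, 7, 6, 8, so Player II commits to W. Subgame-perfect outcome: (A, W) with payoffs (7, 11).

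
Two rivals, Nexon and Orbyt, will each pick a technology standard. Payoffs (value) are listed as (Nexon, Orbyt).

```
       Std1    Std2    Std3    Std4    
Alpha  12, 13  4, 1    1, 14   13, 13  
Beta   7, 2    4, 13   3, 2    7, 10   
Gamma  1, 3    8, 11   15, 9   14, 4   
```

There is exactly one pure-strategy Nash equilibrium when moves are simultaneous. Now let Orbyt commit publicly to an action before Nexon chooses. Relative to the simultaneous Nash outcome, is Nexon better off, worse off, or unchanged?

Work backward from Nexon's decision.
- Std1: BR = Alpha, leader payoff 13.
- Std2: BR = Gamma, leader payoff 11.
- Std3: BR = Gamma, leader payoff 9.
- Std4: BR = Gamma, leader payoff 4.
Maximizing over 13, 11, 9, 4, Orbyt chooses Std1. Subgame-perfect outcome: (Alpha, Std1) with payoffs (12, 13).
Under simultaneous play:
Nexon's best replies: Std1→Alpha; Std2→Gamma; Std3→Gamma; Std4→Gamma.
Orbyt's best replies: Alpha→Std3; Beta→Std2; Gamma→Std2.
Only (Gamma, Std2) has each player best-responding; Nash payoffs (8, 11).
Nexon earns 12 sequentially versus 8 at the Nash outcome: better off.

better off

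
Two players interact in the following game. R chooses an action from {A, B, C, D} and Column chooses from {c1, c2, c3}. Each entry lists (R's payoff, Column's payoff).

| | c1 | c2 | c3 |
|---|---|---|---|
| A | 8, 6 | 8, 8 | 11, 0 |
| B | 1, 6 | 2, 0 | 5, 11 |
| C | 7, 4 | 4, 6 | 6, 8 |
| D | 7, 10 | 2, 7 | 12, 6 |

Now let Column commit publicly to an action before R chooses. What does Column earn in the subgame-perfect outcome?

Solve by backward induction (Column leads).
- c1: BR = A, leader payoff 6.
- c2: BR = A, leader payoff 8.
- c3: BR = D, leader payoff 6.
Column's induced payoffs are 6, 8, 6, so Column commits to c2. Subgame-perfect outcome: (A, c2) with payoffs (8, 8).

8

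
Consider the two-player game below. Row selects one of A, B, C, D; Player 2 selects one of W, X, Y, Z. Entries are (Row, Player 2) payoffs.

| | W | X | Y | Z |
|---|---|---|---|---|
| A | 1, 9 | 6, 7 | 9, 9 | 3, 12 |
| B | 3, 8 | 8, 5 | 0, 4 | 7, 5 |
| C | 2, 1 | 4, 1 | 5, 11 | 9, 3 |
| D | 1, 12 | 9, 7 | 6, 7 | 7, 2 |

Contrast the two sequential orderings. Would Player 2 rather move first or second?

If Row leads: Player 2's best replies are A→Z, B→W, C→Y, D→W; Row's induced payoffs 3, 3, 5, 1; outcome (C, Y), payoffs (5, 11).
If Player 2 leads: Row's best replies are W→B, X→D, Y→A, Z→C; Player 2's induced payoffs 8, 7, 9, 3; outcome (A, Y), payoffs (9, 9).
Player 2 gets 9 moving first and 11 moving second, so Player 2 prefers to move second.

second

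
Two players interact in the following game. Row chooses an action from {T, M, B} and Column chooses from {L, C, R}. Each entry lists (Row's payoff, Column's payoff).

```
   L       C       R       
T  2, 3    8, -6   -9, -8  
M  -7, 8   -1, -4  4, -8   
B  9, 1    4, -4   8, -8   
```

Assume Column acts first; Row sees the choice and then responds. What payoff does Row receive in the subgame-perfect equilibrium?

9

Row best-responds to each possible Column move:
- L: Row compares 2, -7, 9 and picks B; Column would get 1.
- C: Row compares 8, -1, 4 and picks T; Column would get -6.
- R: Row compares -9, 4, 8 and picks B; Column would get -8.
Column's induced payoffs are 1, -6, -8, so Column commits to L. Subgame-perfect outcome: (B, L) with payoffs (9, 1).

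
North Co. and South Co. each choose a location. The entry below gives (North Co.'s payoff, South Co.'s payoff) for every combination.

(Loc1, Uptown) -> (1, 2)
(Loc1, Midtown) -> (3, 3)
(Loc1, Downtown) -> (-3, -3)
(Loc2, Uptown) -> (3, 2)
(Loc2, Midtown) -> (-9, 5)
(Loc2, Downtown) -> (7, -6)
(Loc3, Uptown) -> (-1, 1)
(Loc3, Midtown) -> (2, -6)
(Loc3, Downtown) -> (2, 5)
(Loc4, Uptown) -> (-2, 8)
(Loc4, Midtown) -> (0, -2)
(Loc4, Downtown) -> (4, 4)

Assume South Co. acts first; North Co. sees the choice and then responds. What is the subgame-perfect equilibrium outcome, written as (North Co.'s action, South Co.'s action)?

Solve by backward induction (South Co. leads).
- Uptown: North Co. compares 1, 3, -1, -2 and picks Loc2; South Co. would get 2.
- Midtown: North Co. compares 3, -9, 2, 0 and picks Loc1; South Co. would get 3.
- Downtown: North Co. compares -3, 7, 2, 4 and picks Loc2; South Co. would get -6.
Among 2, 3, -6, the best is 3 at Midtown. Subgame-perfect outcome: (Loc1, Midtown) with payoffs (3, 3).

(Loc1, Midtown)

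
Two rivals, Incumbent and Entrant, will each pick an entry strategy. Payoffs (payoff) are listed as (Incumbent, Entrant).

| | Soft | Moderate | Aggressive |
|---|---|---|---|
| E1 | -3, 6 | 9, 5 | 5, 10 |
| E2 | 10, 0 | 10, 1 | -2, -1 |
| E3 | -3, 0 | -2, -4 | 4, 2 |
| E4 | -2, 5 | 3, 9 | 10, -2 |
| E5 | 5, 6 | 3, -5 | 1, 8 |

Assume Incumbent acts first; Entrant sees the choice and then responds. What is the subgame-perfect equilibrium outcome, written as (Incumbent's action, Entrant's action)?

(E2, Moderate)

Entrant best-responds to each possible Incumbent move:
- E1 → Entrant plays Aggressive (best of 6, 5, 10); Incumbent gets 5.
- E2 → Entrant plays Moderate (best of 0, 1, -1); Incumbent gets 10.
- E3 → Entrant plays Aggressive (best of 0, -4, 2); Incumbent gets 4.
- E4 → Entrant plays Moderate (best of 5, 9, -2); Incumbent gets 3.
- E5 → Entrant plays Aggressive (best of 6, -5, 8); Incumbent gets 1.
Maximizing over 5, 10, 4, 3, 1, Incumbent chooses E2. Subgame-perfect outcome: (E2, Moderate) with payoffs (10, 1).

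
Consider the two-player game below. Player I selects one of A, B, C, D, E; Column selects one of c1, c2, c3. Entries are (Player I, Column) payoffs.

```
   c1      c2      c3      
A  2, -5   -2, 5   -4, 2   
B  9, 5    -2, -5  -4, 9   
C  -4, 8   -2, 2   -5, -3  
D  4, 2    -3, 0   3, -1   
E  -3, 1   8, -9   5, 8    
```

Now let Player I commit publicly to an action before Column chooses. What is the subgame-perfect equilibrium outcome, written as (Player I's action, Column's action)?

Column best-responds to each possible Player I move:
- A: BR = c2, leader payoff -2.
- B: BR = c3, leader payoff -4.
- C: BR = c1, leader payoff -4.
- D: BR = c1, leader payoff 4.
- E: BR = c3, leader payoff 5.
Player I's induced payoffs are -2, -4, -4, 4, 5, so Player I commits to E. Subgame-perfect outcome: (E, c3) with payoffs (5, 8).

(E, c3)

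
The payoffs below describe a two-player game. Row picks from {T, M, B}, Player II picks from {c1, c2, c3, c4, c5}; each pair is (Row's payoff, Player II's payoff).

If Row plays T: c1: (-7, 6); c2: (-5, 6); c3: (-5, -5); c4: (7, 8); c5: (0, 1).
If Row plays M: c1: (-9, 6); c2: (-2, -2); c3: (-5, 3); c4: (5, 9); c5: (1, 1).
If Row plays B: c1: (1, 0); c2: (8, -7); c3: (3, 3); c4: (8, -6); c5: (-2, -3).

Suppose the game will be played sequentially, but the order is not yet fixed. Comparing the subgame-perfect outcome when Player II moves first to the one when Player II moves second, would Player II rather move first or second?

second

If Row leads: Player II's best replies are T→c4, M→c4, B→c3; Row's induced payoffs 7, 5, 3; outcome (T, c4), payoffs (7, 8).
If Player II leads: Row's best replies are c1→B, c2→B, c3→B, c4→B, c5→M; Player II's induced payoffs 0, -7, 3, -6, 1; outcome (B, c3), payoffs (3, 3).
Player II gets 3 moving first and 8 moving second, so Player II prefers to move second.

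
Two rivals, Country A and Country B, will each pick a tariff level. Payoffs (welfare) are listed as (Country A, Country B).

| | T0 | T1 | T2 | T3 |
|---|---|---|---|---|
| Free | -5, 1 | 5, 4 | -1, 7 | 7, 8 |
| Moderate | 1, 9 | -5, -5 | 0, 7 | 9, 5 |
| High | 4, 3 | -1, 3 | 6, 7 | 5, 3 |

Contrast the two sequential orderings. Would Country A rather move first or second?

If Country A leads: Country B's best replies are Free→T3, Moderate→T0, High→T2; Country A's induced payoffs 7, 1, 6; outcome (Free, T3), payoffs (7, 8).
If Country B leads: Country A's best replies are T0→High, T1→Free, T2→High, T3→Moderate; Country B's induced payoffs 3, 4, 7, 5; outcome (High, T2), payoffs (6, 7).
Country A gets 7 moving first and 6 moving second, so Country A prefers to move first.

first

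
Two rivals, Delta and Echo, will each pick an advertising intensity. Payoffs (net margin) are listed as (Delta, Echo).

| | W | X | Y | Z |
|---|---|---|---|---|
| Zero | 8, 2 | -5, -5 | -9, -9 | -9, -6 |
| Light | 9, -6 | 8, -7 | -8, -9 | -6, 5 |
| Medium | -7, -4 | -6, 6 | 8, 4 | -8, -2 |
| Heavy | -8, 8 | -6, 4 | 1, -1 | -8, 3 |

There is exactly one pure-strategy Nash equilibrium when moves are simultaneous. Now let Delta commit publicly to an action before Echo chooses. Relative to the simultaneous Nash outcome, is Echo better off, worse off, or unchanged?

worse off

Backward induction with Delta moving first.
- Zero → Echo plays W (best of 2, -5, -9, -6); Delta gets 8.
- Light → Echo plays Z (best of -6, -7, -9, 5); Delta gets -6.
- Medium → Echo plays X (best of -4, 6, 4, -2); Delta gets -6.
- Heavy → Echo plays W (best of 8, 4, -1, 3); Delta gets -8.
Among 8, -6, -6, -8, the best is 8 at Zero. Subgame-perfect outcome: (Zero, W) with payoffs (8, 2).
Under simultaneous play:
Delta's best replies: W→Light; X→Light; Y→Medium; Z→Light.
Echo's best replies: Zero→W; Light→Z; Medium→X; Heavy→W.
The unique mutual best reply is (Light, Z), giving (-6, 5).
Echo earns 2 sequentially versus 5 at the Nash outcome: worse off.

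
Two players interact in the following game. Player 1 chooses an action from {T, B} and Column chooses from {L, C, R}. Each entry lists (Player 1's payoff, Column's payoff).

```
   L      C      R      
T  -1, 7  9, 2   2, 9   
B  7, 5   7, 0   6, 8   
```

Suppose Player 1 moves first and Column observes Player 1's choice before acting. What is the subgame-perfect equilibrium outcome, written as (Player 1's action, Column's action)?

Backward induction with Player 1 moving first.
- T: BR = R, leader payoff 2.
- B: BR = R, leader payoff 6.
Player 1's induced payoffs are 2, 6, so Player 1 commits to B. Subgame-perfect outcome: (B, R) with payoffs (6, 8).

(B, R)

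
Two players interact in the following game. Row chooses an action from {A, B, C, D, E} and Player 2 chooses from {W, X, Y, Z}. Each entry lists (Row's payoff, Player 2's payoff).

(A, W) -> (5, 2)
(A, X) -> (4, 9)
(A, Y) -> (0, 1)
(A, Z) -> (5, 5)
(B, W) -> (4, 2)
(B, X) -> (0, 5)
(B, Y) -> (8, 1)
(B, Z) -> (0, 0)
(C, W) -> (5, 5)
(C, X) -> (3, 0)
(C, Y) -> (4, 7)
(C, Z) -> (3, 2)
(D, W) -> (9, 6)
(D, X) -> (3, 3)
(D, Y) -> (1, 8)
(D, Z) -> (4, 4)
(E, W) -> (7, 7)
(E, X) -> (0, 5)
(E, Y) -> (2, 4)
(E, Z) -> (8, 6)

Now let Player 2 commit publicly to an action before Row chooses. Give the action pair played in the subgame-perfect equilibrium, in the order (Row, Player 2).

(A, X)

Row best-responds to each possible Player 2 move:
- W: Row compares 5, 4, 5, 9, 7 and picks D; Player 2 would get 6.
- X: Row compares 4, 0, 3, 3, 0 and picks A; Player 2 would get 9.
- Y: Row compares 0, 8, 4, 1, 2 and picks B; Player 2 would get 1.
- Z: Row compares 5, 0, 3, 4, 8 and picks E; Player 2 would get 6.
Among 6, 9, 1, 6, the best is 9 at X. Subgame-perfect outcome: (A, X) with payoffs (4, 9).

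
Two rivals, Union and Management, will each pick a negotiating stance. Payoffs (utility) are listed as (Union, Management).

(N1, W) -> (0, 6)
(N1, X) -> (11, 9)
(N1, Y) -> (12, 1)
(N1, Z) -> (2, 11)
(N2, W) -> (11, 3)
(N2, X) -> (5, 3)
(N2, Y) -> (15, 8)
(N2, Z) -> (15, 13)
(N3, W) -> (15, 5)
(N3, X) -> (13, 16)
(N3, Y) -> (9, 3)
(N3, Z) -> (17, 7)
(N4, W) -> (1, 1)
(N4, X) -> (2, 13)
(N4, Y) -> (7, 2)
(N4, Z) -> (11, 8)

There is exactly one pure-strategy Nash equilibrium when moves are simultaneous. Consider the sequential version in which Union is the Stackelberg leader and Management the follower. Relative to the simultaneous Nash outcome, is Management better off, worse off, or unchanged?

worse off

Backward induction with Union moving first.
- N1: Management compares 6, 9, 1, 11 and picks Z; Union would get 2.
- N2: Management compares 3, 3, 8, 13 and picks Z; Union would get 15.
- N3: Management compares 5, 16, 3, 7 and picks X; Union would get 13.
- N4: Management compares 1, 13, 2, 8 and picks X; Union would get 2.
Union's induced payoffs are 2, 15, 13, 2, so Union commits to N2. Subgame-perfect outcome: (N2, Z) with payoffs (15, 13).
Under simultaneous play:
Union's best replies: W→N3; X→N3; Y→N2; Z→N3.
Management's best replies: N1→Z; N2→Z; N3→X; N4→X.
Only (N3, X) has each player best-responding; Nash payoffs (13, 16).
Management earns 13 sequentially versus 16 at the Nash outcome: worse off.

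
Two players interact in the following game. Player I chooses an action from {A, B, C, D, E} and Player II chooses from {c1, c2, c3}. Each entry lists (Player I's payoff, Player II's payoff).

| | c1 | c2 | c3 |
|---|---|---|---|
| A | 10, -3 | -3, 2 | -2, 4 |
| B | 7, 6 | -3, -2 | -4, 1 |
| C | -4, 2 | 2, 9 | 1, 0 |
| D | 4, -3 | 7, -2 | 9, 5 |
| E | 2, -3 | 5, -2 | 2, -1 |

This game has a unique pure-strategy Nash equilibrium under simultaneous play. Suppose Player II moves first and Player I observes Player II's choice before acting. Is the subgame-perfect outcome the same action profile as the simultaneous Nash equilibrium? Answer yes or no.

yes

Backward induction with Player II moving first.
- c1: Player I compares 10, 7, -4, 4, 2 and picks A; Player II would get -3.
- c2: Player I compares -3, -3, 2, 7, 5 and picks D; Player II would get -2.
- c3: Player I compares -2, -4, 1, 9, 2 and picks D; Player II would get 5.
Among -3, -2, 5, the best is 5 at c3. Subgame-perfect outcome: (D, c3) with payoffs (9, 5).
Now find the simultaneous Nash equilibrium.
Player I's best replies: c1→A; c2→D; c3→D.
Player II's best replies: A→c3; B→c1; C→c2; D→c3; E→c3.
The unique mutual best reply is (D, c3), giving (9, 5).
Sequential outcome (D, c3) coincides with the Nash profile (D, c3).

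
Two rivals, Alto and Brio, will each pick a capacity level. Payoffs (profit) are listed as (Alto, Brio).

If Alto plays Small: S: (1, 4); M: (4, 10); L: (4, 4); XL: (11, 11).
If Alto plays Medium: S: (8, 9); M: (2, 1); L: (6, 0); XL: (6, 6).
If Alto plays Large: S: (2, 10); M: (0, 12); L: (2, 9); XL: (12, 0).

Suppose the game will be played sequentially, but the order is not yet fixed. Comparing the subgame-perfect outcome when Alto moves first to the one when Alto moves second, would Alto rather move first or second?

first

If Alto leads: Brio's best replies are Small→XL, Medium→S, Large→M; Alto's induced payoffs 11, 8, 0; outcome (Small, XL), payoffs (11, 11).
If Brio leads: Alto's best replies are S→Medium, M→Small, L→Medium, XL→Large; Brio's induced payoffs 9, 10, 0, 0; outcome (Small, M), payoffs (4, 10).
Alto gets 11 moving first and 4 moving second, so Alto prefers to move first.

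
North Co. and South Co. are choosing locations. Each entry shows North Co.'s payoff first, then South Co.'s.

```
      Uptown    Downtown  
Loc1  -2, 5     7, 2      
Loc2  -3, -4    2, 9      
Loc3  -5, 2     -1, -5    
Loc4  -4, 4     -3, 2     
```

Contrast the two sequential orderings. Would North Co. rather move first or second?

If North Co. leads: South Co.'s best replies are Loc1→Uptown, Loc2→Downtown, Loc3→Uptown, Loc4→Uptown; North Co.'s induced payoffs -2, 2, -5, -4; outcome (Loc2, Downtown), payoffs (2, 9).
If South Co. leads: North Co.'s best replies are Uptown→Loc1, Downtown→Loc1; South Co.'s induced payoffs 5, 2; outcome (Loc1, Uptown), payoffs (-2, 5).
North Co. gets 2 moving first and -2 moving second, so North Co. prefers to move first.

first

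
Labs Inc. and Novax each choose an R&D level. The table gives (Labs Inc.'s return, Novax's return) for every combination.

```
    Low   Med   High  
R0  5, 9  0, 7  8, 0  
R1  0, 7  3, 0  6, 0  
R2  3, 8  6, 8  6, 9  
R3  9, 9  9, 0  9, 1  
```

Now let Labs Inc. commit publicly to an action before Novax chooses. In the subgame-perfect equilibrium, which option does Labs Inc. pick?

R3

Novax best-responds to each possible Labs Inc. move:
- R0: Novax compares 9, 7, 0 and picks Low; Labs Inc. would get 5.
- R1: Novax compares 7, 0, 0 and picks Low; Labs Inc. would get 0.
- R2: Novax compares 8, 8, 9 and picks High; Labs Inc. would get 6.
- R3: Novax compares 9, 0, 1 and picks Low; Labs Inc. would get 9.
Labs Inc.'s induced payoffs are 5, 0, 6, 9, so Labs Inc. commits to R3. Subgame-perfect outcome: (R3, Low) with payoffs (9, 9).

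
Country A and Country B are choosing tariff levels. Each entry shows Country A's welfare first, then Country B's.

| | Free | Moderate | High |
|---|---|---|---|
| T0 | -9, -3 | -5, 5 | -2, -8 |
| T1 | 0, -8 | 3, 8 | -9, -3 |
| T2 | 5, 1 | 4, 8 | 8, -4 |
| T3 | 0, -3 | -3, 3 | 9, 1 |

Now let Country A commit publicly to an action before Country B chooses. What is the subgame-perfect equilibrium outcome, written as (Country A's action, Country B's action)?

(T2, Moderate)

Solve by backward induction (Country A leads).
- T0: BR = Moderate, leader payoff -5.
- T1: BR = Moderate, leader payoff 3.
- T2: BR = Moderate, leader payoff 4.
- T3: BR = Moderate, leader payoff -3.
Among -5, 3, 4, -3, the best is 4 at T2. Subgame-perfect outcome: (T2, Moderate) with payoffs (4, 8).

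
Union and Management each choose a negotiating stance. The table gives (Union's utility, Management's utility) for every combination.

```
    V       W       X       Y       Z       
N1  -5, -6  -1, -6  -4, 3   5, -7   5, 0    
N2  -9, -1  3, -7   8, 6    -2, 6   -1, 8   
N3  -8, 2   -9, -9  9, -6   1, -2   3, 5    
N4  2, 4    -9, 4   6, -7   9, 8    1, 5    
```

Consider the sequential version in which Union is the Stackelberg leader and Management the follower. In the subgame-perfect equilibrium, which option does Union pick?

Backward induction with Union moving first.
- N1: BR = X, leader payoff -4.
- N2: BR = Z, leader payoff -1.
- N3: BR = Z, leader payoff 3.
- N4: BR = Y, leader payoff 9.
Among -4, -1, 3, 9, the best is 9 at N4. Subgame-perfect outcome: (N4, Y) with payoffs (9, 8).

N4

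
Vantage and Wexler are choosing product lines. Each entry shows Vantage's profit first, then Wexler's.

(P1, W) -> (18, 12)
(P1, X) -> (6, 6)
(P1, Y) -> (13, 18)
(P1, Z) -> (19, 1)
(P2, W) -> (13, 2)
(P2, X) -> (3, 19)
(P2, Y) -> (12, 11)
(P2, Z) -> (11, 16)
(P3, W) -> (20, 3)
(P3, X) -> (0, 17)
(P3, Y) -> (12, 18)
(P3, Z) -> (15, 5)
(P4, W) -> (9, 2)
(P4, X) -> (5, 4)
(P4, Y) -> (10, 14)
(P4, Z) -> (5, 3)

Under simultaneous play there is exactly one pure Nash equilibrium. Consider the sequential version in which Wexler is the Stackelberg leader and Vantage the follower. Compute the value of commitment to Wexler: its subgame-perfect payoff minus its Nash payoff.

Work backward from Vantage's decision.
- W: BR = P3, leader payoff 3.
- X: BR = P1, leader payoff 6.
- Y: BR = P1, leader payoff 18.
- Z: BR = P1, leader payoff 1.
Wexler's induced payoffs are 3, 6, 18, 1, so Wexler commits to Y. Subgame-perfect outcome: (P1, Y) with payoffs (13, 18).
Under simultaneous play:
Vantage's best replies: W→P3; X→P1; Y→P1; Z→P1.
Wexler's best replies: P1→Y; P2→X; P3→Y; P4→Y.
Only (P1, Y) has each player best-responding; Nash payoffs (13, 18).
Wexler's commitment gain: 18 − 18 = 0.

0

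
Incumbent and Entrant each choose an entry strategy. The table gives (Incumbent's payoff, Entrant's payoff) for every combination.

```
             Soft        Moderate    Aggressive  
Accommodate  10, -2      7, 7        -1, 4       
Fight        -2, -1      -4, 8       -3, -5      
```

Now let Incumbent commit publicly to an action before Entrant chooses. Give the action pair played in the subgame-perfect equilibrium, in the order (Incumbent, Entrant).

(Accommodate, Moderate)

Backward induction with Incumbent moving first.
- Accommodate → Entrant plays Moderate (best of -2, 7, 4); Incumbent gets 7.
- Fight → Entrant plays Moderate (best of -1, 8, -5); Incumbent gets -4.
Maximizing over 7, -4, Incumbent chooses Accommodate. Subgame-perfect outcome: (Accommodate, Moderate) with payoffs (7, 7).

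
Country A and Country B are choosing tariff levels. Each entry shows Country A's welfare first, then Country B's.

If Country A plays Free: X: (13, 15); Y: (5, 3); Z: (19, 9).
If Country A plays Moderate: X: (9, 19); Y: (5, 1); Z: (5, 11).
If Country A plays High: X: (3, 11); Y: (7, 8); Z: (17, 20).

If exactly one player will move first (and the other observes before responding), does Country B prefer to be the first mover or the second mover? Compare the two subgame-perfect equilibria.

If Country A leads: Country B's best replies are Free→X, Moderate→X, High→Z; Country A's induced payoffs 13, 9, 17; outcome (High, Z), payoffs (17, 20).
If Country B leads: Country A's best replies are X→Free, Y→High, Z→Free; Country B's induced payoffs 15, 8, 9; outcome (Free, X), payoffs (13, 15).
Country B gets 15 moving first and 20 moving second, so Country B prefers to move second.

second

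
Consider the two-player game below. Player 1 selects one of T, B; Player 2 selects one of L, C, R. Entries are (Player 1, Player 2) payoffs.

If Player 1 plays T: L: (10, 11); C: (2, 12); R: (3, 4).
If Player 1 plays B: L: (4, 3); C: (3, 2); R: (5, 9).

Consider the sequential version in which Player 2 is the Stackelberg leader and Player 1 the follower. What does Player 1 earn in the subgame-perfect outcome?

Backward induction with Player 2 moving first.
- L: Player 1 compares 10, 4 and picks T; Player 2 would get 11.
- C: Player 1 compares 2, 3 and picks B; Player 2 would get 2.
- R: Player 1 compares 3, 5 and picks B; Player 2 would get 9.
Among 11, 2, 9, the best is 11 at L. Subgame-perfect outcome: (T, L) with payoffs (10, 11).

10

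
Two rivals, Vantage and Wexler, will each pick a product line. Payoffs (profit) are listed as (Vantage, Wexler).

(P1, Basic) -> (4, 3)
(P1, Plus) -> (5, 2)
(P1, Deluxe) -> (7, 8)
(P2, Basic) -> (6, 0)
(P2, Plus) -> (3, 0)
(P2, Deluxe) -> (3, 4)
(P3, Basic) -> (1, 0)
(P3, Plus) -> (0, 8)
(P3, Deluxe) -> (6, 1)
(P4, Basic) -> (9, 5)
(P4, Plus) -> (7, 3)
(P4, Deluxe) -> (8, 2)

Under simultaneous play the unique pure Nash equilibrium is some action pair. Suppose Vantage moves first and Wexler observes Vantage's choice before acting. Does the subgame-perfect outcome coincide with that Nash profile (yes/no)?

yes

Backward induction with Vantage moving first.
- P1: BR = Deluxe, leader payoff 7.
- P2: BR = Deluxe, leader payoff 3.
- P3: BR = Plus, leader payoff 0.
- P4: BR = Basic, leader payoff 9.
Maximizing over 7, 3, 0, 9, Vantage chooses P4. Subgame-perfect outcome: (P4, Basic) with payoffs (9, 5).
Under simultaneous play:
Vantage's best replies: Basic→P4; Plus→P4; Deluxe→P4.
Wexler's best replies: P1→Deluxe; P2→Deluxe; P3→Plus; P4→Basic.
Only (P4, Basic) has each player best-responding; Nash payoffs (9, 5).
Sequential outcome (P4, Basic) coincides with the Nash profile (P4, Basic).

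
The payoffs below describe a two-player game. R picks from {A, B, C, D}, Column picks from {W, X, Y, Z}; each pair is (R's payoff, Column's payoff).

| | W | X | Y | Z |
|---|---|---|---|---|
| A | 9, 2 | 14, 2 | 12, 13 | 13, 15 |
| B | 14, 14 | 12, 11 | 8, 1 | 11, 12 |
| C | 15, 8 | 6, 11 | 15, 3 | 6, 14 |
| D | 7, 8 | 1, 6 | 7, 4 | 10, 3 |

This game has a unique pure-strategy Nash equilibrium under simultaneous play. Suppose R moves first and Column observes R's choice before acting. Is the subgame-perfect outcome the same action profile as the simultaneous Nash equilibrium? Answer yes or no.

no

Backward induction with R moving first.
- A → Column plays Z (best of 2, 2, 13, 15); R gets 13.
- B → Column plays W (best of 14, 11, 1, 12); R gets 14.
- C → Column plays Z (best of 8, 11, 3, 14); R gets 6.
- D → Column plays W (best of 8, 6, 4, 3); R gets 7.
Among 13, 14, 6, 7, the best is 14 at B. Subgame-perfect outcome: (B, W) with payoffs (14, 14).
For the simultaneous game, intersect best replies.
R's best replies: W→C; X→A; Y→C; Z→A.
Column's best replies: A→Z; B→W; C→Z; D→W.
The unique mutual best reply is (A, Z), giving (13, 15).
Sequential outcome (B, W) differs from the Nash profile (A, Z).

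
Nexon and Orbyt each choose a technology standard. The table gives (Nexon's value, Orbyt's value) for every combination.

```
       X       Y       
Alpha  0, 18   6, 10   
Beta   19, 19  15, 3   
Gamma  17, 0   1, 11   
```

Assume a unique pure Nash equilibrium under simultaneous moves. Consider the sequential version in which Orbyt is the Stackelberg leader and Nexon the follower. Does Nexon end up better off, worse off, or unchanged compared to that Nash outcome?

unchanged

Nexon best-responds to each possible Orbyt move:
- X → Nexon plays Beta (best of 0, 19, 17); Orbyt gets 19.
- Y → Nexon plays Beta (best of 6, 15, 1); Orbyt gets 3.
Orbyt's induced payoffs are 19, 3, so Orbyt commits to X. Subgame-perfect outcome: (Beta, X) with payoffs (19, 19).
Now find the simultaneous Nash equilibrium.
Nexon's best replies: X→Beta; Y→Beta.
Orbyt's best replies: Alpha→X; Beta→X; Gamma→Y.
Only (Beta, X) has each player best-responding; Nash payoffs (19, 19).
Nexon earns 19 sequentially versus 19 at the Nash outcome: unchanged.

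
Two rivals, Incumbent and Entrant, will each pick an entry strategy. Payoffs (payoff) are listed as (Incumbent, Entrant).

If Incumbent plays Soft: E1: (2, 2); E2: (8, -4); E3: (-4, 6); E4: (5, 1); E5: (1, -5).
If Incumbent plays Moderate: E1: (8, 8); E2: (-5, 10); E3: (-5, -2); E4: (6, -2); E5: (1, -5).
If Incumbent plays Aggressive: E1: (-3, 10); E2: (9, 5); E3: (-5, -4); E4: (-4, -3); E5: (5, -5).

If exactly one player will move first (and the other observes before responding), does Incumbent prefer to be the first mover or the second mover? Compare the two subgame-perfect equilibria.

If Incumbent leads: Entrant's best replies are Soft→E3, Moderate→E2, Aggressive→E1; Incumbent's induced payoffs -4, -5, -3; outcome (Aggressive, E1), payoffs (-3, 10).
If Entrant leads: Incumbent's best replies are E1→Moderate, E2→Aggressive, E3→Soft, E4→Moderate, E5→Aggressive; Entrant's induced payoffs 8, 5, 6, -2, -5; outcome (Moderate, E1), payoffs (8, 8).
Incumbent gets -3 moving first and 8 moving second, so Incumbent prefers to move second.

second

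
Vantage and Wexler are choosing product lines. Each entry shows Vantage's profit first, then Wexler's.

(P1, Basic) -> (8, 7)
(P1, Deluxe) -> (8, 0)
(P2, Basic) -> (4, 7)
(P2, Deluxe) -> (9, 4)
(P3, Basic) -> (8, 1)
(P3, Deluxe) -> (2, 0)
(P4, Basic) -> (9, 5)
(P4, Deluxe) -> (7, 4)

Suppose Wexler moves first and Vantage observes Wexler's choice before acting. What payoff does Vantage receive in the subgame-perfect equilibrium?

9

Work backward from Vantage's decision.
- Basic: BR = P4, leader payoff 5.
- Deluxe: BR = P2, leader payoff 4.
Maximizing over 5, 4, Wexler chooses Basic. Subgame-perfect outcome: (P4, Basic) with payoffs (9, 5).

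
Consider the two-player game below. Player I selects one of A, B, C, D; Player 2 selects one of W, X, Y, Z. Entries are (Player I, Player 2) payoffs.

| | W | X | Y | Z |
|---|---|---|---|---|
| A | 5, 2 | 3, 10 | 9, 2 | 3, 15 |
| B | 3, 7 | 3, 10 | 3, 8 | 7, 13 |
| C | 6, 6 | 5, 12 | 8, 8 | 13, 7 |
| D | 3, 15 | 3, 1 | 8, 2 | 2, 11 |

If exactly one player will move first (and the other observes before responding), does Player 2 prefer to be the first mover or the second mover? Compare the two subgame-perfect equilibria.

If Player I leads: Player 2's best replies are A→Z, B→Z, C→X, D→W; Player I's induced payoffs 3, 7, 5, 3; outcome (B, Z), payoffs (7, 13).
If Player 2 leads: Player I's best replies are W→C, X→C, Y→A, Z→C; Player 2's induced payoffs 6, 12, 2, 7; outcome (C, X), payoffs (5, 12).
Player 2 gets 12 moving first and 13 moving second, so Player 2 prefers to move second.

second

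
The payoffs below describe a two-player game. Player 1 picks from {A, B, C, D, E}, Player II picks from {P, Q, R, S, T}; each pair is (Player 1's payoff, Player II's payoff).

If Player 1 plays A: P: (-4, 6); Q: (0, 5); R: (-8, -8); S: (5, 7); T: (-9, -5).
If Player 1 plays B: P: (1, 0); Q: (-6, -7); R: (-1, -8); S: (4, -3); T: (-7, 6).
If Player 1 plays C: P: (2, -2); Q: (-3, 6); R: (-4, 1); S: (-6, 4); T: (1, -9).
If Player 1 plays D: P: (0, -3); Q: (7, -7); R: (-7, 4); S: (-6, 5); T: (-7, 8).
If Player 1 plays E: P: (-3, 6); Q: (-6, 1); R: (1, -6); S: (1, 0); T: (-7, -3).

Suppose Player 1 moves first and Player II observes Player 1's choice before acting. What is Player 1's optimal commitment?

A

Solve by backward induction (Player 1 leads).
- A → Player II plays S (best of 6, 5, -8, 7, -5); Player 1 gets 5.
- B → Player II plays T (best of 0, -7, -8, -3, 6); Player 1 gets -7.
- C → Player II plays Q (best of -2, 6, 1, 4, -9); Player 1 gets -3.
- D → Player II plays T (best of -3, -7, 4, 5, 8); Player 1 gets -7.
- E → Player II plays P (best of 6, 1, -6, 0, -3); Player 1 gets -3.
Player 1's induced payoffs are 5, -7, -3, -7, -3, so Player 1 commits to A. Subgame-perfect outcome: (A, S) with payoffs (5, 7).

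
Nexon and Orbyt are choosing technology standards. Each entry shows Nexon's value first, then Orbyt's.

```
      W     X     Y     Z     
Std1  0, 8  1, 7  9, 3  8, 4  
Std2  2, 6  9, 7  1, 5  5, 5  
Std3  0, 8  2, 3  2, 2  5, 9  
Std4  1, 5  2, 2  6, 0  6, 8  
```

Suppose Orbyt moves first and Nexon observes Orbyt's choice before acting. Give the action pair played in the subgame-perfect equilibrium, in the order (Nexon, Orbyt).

Work backward from Nexon's decision.
- W → Nexon plays Std2 (best of 0, 2, 0, 1); Orbyt gets 6.
- X → Nexon plays Std2 (best of 1, 9, 2, 2); Orbyt gets 7.
- Y → Nexon plays Std1 (best of 9, 1, 2, 6); Orbyt gets 3.
- Z → Nexon plays Std1 (best of 8, 5, 5, 6); Orbyt gets 4.
Maximizing over 6, 7, 3, 4, Orbyt chooses X. Subgame-perfect outcome: (Std2, X) with payoffs (9, 7).

(Std2, X)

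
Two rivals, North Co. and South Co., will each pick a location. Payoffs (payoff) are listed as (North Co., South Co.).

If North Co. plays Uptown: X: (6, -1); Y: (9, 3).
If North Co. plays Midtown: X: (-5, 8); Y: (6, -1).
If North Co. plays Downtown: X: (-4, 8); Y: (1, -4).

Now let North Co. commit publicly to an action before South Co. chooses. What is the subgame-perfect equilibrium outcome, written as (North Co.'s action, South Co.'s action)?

South Co. best-responds to each possible North Co. move:
- Uptown: South Co. compares -1, 3 and picks Y; North Co. would get 9.
- Midtown: South Co. compares 8, -1 and picks X; North Co. would get -5.
- Downtown: South Co. compares 8, -4 and picks X; North Co. would get -4.
North Co.'s induced payoffs are 9, -5, -4, so North Co. commits to Uptown. Subgame-perfect outcome: (Uptown, Y) with payoffs (9, 3).

(Uptown, Y)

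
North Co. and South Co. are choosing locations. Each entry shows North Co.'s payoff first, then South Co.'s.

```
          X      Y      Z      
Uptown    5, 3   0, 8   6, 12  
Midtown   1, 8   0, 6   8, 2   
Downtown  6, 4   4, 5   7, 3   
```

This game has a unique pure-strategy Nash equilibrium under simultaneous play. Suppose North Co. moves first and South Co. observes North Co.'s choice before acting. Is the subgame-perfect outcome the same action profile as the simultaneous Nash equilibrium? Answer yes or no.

no

Work backward from South Co.'s decision.
- Uptown: South Co. compares 3, 8, 12 and picks Z; North Co. would get 6.
- Midtown: South Co. compares 8, 6, 2 and picks X; North Co. would get 1.
- Downtown: South Co. compares 4, 5, 3 and picks Y; North Co. would get 4.
North Co.'s induced payoffs are 6, 1, 4, so North Co. commits to Uptown. Subgame-perfect outcome: (Uptown, Z) with payoffs (6, 12).
Under simultaneous play:
North Co.'s best replies: X→Downtown; Y→Downtown; Z→Midtown.
South Co.'s best replies: Uptown→Z; Midtown→X; Downtown→Y.
The unique mutual best reply is (Downtown, Y), giving (4, 5).
Sequential outcome (Uptown, Z) differs from the Nash profile (Downtown, Y).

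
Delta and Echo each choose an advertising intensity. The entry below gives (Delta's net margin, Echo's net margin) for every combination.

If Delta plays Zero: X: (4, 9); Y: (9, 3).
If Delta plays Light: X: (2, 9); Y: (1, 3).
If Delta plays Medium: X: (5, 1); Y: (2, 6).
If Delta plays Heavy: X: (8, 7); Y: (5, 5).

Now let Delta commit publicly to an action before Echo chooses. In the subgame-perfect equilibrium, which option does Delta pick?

Heavy

Backward induction with Delta moving first.
- Zero: Echo compares 9, 3 and picks X; Delta would get 4.
- Light: Echo compares 9, 3 and picks X; Delta would get 2.
- Medium: Echo compares 1, 6 and picks Y; Delta would get 2.
- Heavy: Echo compares 7, 5 and picks X; Delta would get 8.
Maximizing over 4, 2, 2, 8, Delta chooses Heavy. Subgame-perfect outcome: (Heavy, X) with payoffs (8, 7).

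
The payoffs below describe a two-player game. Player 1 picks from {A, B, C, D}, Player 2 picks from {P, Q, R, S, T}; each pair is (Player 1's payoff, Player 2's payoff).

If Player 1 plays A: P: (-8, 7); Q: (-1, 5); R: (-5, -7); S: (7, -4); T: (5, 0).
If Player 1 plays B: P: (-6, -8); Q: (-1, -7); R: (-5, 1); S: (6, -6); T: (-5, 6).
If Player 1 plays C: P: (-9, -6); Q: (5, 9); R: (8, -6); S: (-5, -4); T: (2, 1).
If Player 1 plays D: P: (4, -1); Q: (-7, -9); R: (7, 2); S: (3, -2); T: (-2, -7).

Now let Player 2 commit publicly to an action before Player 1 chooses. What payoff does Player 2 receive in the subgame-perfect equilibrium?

Work backward from Player 1's decision.
- P: BR = D, leader payoff -1.
- Q: BR = C, leader payoff 9.
- R: BR = C, leader payoff -6.
- S: BR = A, leader payoff -4.
- T: BR = A, leader payoff 0.
Maximizing over -1, 9, -6, -4, 0, Player 2 chooses Q. Subgame-perfect outcome: (C, Q) with payoffs (5, 9).

9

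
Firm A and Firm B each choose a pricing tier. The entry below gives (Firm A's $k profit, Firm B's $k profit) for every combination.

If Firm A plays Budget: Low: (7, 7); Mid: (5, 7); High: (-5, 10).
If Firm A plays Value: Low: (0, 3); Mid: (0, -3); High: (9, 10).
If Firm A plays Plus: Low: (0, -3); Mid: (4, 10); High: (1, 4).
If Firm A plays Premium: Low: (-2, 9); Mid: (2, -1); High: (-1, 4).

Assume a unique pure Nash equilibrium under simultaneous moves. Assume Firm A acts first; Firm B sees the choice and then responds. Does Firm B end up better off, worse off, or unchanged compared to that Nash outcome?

unchanged

Firm B best-responds to each possible Firm A move:
- Budget: Firm B compares 7, 7, 10 and picks High; Firm A would get -5.
- Value: Firm B compares 3, -3, 10 and picks High; Firm A would get 9.
- Plus: Firm B compares -3, 10, 4 and picks Mid; Firm A would get 4.
- Premium: Firm B compares 9, -1, 4 and picks Low; Firm A would get -2.
Maximizing over -5, 9, 4, -2, Firm A chooses Value. Subgame-perfect outcome: (Value, High) with payoffs (9, 10).
Now find the simultaneous Nash equilibrium.
Firm A's best replies: Low→Budget; Mid→Budget; High→Value.
Firm B's best replies: Budget→High; Value→High; Plus→Mid; Premium→Low.
Only (Value, High) has each player best-responding; Nash payoffs (9, 10).
Firm B earns 10 sequentially versus 10 at the Nash outcome: unchanged.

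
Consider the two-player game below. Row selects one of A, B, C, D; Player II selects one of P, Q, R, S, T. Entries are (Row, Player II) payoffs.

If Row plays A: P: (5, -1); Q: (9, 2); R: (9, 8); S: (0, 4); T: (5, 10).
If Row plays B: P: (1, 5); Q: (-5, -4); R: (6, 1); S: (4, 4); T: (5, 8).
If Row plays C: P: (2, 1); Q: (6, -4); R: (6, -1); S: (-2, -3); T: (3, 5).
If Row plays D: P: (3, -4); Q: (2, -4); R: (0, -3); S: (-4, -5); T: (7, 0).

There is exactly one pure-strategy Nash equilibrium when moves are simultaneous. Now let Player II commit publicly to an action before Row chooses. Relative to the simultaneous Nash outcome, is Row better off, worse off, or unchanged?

better off

Row best-responds to each possible Player II move:
- P: Row compares 5, 1, 2, 3 and picks A; Player II would get -1.
- Q: Row compares 9, -5, 6, 2 and picks A; Player II would get 2.
- R: Row compares 9, 6, 6, 0 and picks A; Player II would get 8.
- S: Row compares 0, 4, -2, -4 and picks B; Player II would get 4.
- T: Row compares 5, 5, 3, 7 and picks D; Player II would get 0.
Player II's induced payoffs are -1, 2, 8, 4, 0, so Player II commits to R. Subgame-perfect outcome: (A, R) with payoffs (9, 8).
For the simultaneous game, intersect best replies.
Row's best replies: P→A; Q→A; R→A; S→B; T→D.
Player II's best replies: A→T; B→T; C→T; D→T.
Only (D, T) has each player best-responding; Nash payoffs (7, 0).
Row earns 9 sequentially versus 7 at the Nash outcome: better off.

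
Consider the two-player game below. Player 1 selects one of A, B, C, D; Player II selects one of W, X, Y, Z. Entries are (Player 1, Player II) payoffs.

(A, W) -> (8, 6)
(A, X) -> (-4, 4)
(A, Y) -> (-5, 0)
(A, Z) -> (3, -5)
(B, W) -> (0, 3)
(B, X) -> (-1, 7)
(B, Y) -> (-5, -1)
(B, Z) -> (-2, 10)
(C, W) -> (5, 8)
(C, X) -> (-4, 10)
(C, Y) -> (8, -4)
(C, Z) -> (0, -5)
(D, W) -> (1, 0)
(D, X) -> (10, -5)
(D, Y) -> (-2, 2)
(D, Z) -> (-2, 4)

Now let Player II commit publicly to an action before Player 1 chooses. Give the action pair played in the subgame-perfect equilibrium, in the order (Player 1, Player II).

Work backward from Player 1's decision.
- W: BR = A, leader payoff 6.
- X: BR = D, leader payoff -5.
- Y: BR = C, leader payoff -4.
- Z: BR = A, leader payoff -5.
Among 6, -5, -4, -5, the best is 6 at W. Subgame-perfect outcome: (A, W) with payoffs (8, 6).

(A, W)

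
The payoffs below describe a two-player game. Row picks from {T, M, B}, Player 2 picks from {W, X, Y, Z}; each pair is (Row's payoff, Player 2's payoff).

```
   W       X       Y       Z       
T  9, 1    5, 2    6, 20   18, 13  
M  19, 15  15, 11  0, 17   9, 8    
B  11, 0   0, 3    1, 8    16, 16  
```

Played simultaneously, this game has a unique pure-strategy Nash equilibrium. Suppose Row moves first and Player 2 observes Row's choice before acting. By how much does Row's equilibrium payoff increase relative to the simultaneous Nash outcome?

10

Solve by backward induction (Row leads).
- T: BR = Y, leader payoff 6.
- M: BR = Y, leader payoff 0.
- B: BR = Z, leader payoff 16.
Row's induced payoffs are 6, 0, 16, so Row commits to B. Subgame-perfect outcome: (B, Z) with payoffs (16, 16).
Now find the simultaneous Nash equilibrium.
Row's best replies: W→M; X→M; Y→T; Z→T.
Player 2's best replies: T→Y; M→Y; B→Z.
The unique mutual best reply is (T, Y), giving (6, 20).
Row's commitment gain: 16 − 6 = 10.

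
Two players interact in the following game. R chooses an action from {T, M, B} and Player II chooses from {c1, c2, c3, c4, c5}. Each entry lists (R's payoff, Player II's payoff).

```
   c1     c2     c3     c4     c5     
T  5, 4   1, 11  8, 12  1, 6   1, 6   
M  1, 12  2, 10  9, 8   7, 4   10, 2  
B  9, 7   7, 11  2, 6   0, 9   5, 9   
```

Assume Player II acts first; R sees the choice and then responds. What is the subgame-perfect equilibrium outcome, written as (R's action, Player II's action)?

Work backward from R's decision.
- c1 → R plays B (best of 5, 1, 9); Player II gets 7.
- c2 → R plays B (best of 1, 2, 7); Player II gets 11.
- c3 → R plays M (best of 8, 9, 2); Player II gets 8.
- c4 → R plays M (best of 1, 7, 0); Player II gets 4.
- c5 → R plays M (best of 1, 10, 5); Player II gets 2.
Maximizing over 7, 11, 8, 4, 2, Player II chooses c2. Subgame-perfect outcome: (B, c2) with payoffs (7, 11).

(B, c2)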